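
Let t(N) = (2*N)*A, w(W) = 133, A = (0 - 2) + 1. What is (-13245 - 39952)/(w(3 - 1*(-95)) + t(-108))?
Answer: -53197/349 ≈ -152.43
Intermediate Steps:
A = -1 (A = -2 + 1 = -1)
t(N) = -2*N (t(N) = (2*N)*(-1) = -2*N)
(-13245 - 39952)/(w(3 - 1*(-95)) + t(-108)) = (-13245 - 39952)/(133 - 2*(-108)) = -53197/(133 + 216) = -53197/349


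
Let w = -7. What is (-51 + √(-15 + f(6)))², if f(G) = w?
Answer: (51 - I*√22)² ≈ 2579.0 - 478.42*I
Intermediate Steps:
f(G) = -7
(-51 + √(-15 + f(6)))² = (-51 + √(-15 - 7))² = (-51 + √(-22))² = (-51 + I*√22)²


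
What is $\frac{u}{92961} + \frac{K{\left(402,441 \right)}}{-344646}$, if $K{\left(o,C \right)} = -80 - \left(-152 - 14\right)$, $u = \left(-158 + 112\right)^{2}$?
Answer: $\frac{40070905}{1779924267} \approx 0.022513$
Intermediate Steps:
$u = 2116$ ($u = \left(-46\right)^{2} = 2116$)
$K{\left(o,C \right)} = 86$ ($K{\left(o,C \right)} = -80 - \left(-152 - 14\right) = -80 - -166 = -80 + 166 = 86$)
$\frac{u}{92961} + \frac{K{\left(402,441 \right)}}{-344646} = \frac{2116}{92961} + \frac{86}{-344646} = 2116 \cdot \frac{1}{92961} + 86 \left(- \frac{1}{344646}\right) = \frac{2116}{92961} - \frac{43}{172323} = \frac{40070905}{1779924267}$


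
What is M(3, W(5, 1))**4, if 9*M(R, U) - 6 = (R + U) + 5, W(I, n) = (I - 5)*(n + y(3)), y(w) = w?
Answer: 38416/6561 ≈ 5.8552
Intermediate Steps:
W(I, n) = (-5 + I)*(3 + n) (W(I, n) = (I - 5)*(n + 3) = (-5 + I)*(3 + n))
M(R, U) = 11/9 + R/9 + U/9 (M(R, U) = 2/3 + ((R + U) + 5)/9 = 2/3 + (5 + R + U)/9 = 2/3 + (5/9 + R/9 + U/9) = 11/9 + R/9 + U/9)
M(3, W(5, 1))**4 = (11/9 + (1/9)*3 + (-15 - 5*1 + 3*5 + 5*1)/9)**4 = (11/9 + 1/3 + (-15 - 5 + 15 + 5)/9)**4 = (11/9 + 1/3 + (1/9)*0)**4 = (11/9 + 1/3 + 0)**4 = (14/9)**4 = 38416/6561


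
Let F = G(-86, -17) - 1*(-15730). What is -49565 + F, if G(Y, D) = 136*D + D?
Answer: -36164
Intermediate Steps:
G(Y, D) = 137*D
F = 13401 (F = 137*(-17) - 1*(-15730) = -2329 + 15730 = 13401)
-49565 + F = -49565 + 13401 = -36164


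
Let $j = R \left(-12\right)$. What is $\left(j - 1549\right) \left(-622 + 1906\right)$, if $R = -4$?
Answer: $-1927284$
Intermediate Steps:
$j = 48$ ($j = \left(-4\right) \left(-12\right) = 48$)
$\left(j - 1549\right) \left(-622 + 1906\right) = \left(48 - 1549\right) \left(-622 + 1906\right) = \left(-1501\right) 1284 = -1927284$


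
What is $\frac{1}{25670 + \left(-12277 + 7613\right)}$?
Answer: $\frac{1}{21006} \approx 4.7605 \cdot 10^{-5}$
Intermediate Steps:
$\frac{1}{25670 + \left(-12277 + 7613\right)} = \frac{1}{25670 - 4664} = \frac{1}{21006}$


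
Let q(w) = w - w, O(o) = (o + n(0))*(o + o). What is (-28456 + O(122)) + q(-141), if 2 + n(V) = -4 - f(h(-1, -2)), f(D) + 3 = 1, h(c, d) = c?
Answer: 336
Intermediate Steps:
f(D) = -2 (f(D) = -3 + 1 = -2)
n(V) = -4 (n(V) = -2 + (-4 - 1*(-2)) = -2 + (-4 + 2) = -2 - 2 = -4)
O(o) = 2*o*(-4 + o) (O(o) = (o - 4)*(o + o) = (-4 + o)*(2*o) = 2*o*(-4 + o))
q(w) = 0
(-28456 + O(122)) + q(-141) = (-28456 + 2*122*(-4 + 122)) + 0 = (-28456 + 2*122*118) + 0 = (-28456 + 28792) + 0 = 336 + 0 = 336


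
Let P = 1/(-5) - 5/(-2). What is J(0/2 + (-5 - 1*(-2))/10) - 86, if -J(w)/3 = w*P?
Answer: -8393/100 ≈ -83.930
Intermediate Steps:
P = 23/10 (P = 1*(-⅕) - 5*(-½) = -⅕ + 5/2 = 23/10 ≈ 2.3000)
J(w) = -69*w/10 (J(w) = -3*w*23/10 = -69*w/10)
J(0/2 + (-5 - 1*(-2))/10) - 86 = -69*(0/2 + (-5 - 1*(-2))/10)/10 - 86 = -69*(0*(½) + (-5 + 2)*(⅒))/10 - 86 = -69*(0 - 3*⅒)/10 - 86 = -69*(0 - 3/10)/10 - 86 = -69/10*(-3/10) - 86 = 207/100 - 86 = -8393/100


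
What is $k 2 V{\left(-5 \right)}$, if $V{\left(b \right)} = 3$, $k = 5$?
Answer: $30$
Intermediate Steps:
$k 2 V{\left(-5 \right)} = 5 \cdot 2 \cdot 3 = 10 \cdot 3 = 30$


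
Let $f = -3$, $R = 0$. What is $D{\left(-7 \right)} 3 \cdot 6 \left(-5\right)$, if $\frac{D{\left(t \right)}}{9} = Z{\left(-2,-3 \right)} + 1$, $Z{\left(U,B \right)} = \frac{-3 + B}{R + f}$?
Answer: $-2430$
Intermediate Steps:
$Z{\left(U,B \right)} = 1 - \frac{B}{3}$ ($Z{\left(U,B \right)} = \frac{-3 + B}{0 - 3} = \frac{-3 + B}{-3} = \left(-3 + B\right) \left(- \frac{1}{3}\right) = 1 - \frac{B}{3}$)
$D{\left(t \right)} = 27$ ($D{\left(t \right)} = 9 \left(\left(1 - -1\right) + 1\right) = 9 \left(\left(1 + 1\right) + 1\right) = 9 \left(2 + 1\right) = 9 \cdot 3 = 27$)
$D{\left(-7 \right)} 3 \cdot 6 \left(-5\right) = 27 \cdot 3 \cdot 6 \left(-5\right) = 27 \cdot 18 \left(-5\right) = 27 \left(-90\right) = -2430$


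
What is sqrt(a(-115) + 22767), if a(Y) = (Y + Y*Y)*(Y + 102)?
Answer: 9*I*sqrt(1823) ≈ 384.27*I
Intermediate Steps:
a(Y) = (102 + Y)*(Y + Y**2) (a(Y) = (Y + Y**2)*(102 + Y) = (102 + Y)*(Y + Y**2))
sqrt(a(-115) + 22767) = sqrt(-115*(102 + (-115)**2 + 103*(-115)) + 22767) = sqrt(-115*(102 + 13225 - 11845) + 22767) = sqrt(-115*1482 + 22767) = sqrt(-170430 + 22767) = sqrt(-147663) = 9*I*sqrt(1823)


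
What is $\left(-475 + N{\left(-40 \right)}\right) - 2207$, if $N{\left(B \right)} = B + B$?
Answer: $-2762$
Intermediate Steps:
$N{\left(B \right)} = 2 B$
$\left(-475 + N{\left(-40 \right)}\right) - 2207 = \left(-475 + 2 \left(-40\right)\right) - 2207 = \left(-475 - 80\right) - 2207 = -555 - 2207 = -2762$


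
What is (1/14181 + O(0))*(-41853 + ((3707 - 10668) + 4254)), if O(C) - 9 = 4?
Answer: -8214814240/14181 ≈ -5.7928e+5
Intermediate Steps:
O(C) = 13 (O(C) = 9 + 4 = 13)
(1/14181 + O(0))*(-41853 + ((3707 - 10668) + 4254)) = (1/14181 + 13)*(-41853 + ((3707 - 10668) + 4254)) = (1/14181 + 13)*(-41853 + (-6961 + 4254)) = 184354*(-41853 - 2707)/14181 = (184354/14181)*(-44560) = -8214814240/14181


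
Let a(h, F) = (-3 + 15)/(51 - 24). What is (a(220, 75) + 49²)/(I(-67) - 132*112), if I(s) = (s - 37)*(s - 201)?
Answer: 21613/117792 ≈ 0.18348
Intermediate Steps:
a(h, F) = 4/9 (a(h, F) = 12/27 = 12*(1/27) = 4/9)
I(s) = (-201 + s)*(-37 + s) (I(s) = (-37 + s)*(-201 + s) = (-201 + s)*(-37 + s))
(a(220, 75) + 49²)/(I(-67) - 132*112) = (4/9 + 49²)/((7437 + (-67)² - 238*(-67)) - 132*112) = (4/9 + 2401)/((7437 + 4489 + 15946) - 14784) = 21613/(9*(27872 - 14784)) = (21613/9)/13088 = (21613/9)*(1/13088) = 21613/117792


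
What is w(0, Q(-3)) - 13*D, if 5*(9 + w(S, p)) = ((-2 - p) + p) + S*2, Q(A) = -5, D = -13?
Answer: 798/5 ≈ 159.60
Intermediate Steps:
w(S, p) = -47/5 + 2*S/5 (w(S, p) = -9 + (((-2 - p) + p) + S*2)/5 = -9 + (-2 + 2*S)/5 = -9 + (-2/5 + 2*S/5) = -47/5 + 2*S/5)
w(0, Q(-3)) - 13*D = (-47/5 + (2/5)*0) - 13*(-13) = (-47/5 + 0) + 169 = -47/5 + 169 = 798/5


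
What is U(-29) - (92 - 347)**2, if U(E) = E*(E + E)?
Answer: -63343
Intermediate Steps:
U(E) = 2*E**2 (U(E) = E*(2*E) = 2*E**2)
U(-29) - (92 - 347)**2 = 2*(-29)**2 - (92 - 347)**2 = 2*841 - 1*(-255)**2 = 1682 - 1*65025 = 1682 - 65025 = -63343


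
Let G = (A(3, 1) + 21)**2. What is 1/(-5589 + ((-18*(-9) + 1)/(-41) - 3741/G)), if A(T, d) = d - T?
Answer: -14801/82935013 ≈ -0.00017846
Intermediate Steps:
G = 361 (G = ((1 - 1*3) + 21)**2 = ((1 - 3) + 21)**2 = (-2 + 21)**2 = 19**2 = 361)
1/(-5589 + ((-18*(-9) + 1)/(-41) - 3741/G)) = 1/(-5589 + ((-18*(-9) + 1)/(-41) - 3741/361)) = 1/(-5589 + ((162 + 1)*(-1/41) - 3741*1/361)) = 1/(-5589 + (163*(-1/41) - 3741/361)) = 1/(-5589 + (-163/41 - 3741/361)) = 1/(-5589 - 212224/14801) = 1/(-82935013/14801) = -14801/82935013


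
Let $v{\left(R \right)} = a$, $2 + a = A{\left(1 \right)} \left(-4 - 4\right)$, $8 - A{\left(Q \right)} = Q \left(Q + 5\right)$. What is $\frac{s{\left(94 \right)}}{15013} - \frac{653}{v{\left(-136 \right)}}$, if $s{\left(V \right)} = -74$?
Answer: $\frac{9802157}{270234} \approx 36.273$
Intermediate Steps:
$A{\left(Q \right)} = 8 - Q \left(5 + Q\right)$ ($A{\left(Q \right)} = 8 - Q \left(Q + 5\right) = 8 - Q \left(5 + Q\right)$)
$a = -18$ ($a = -2 + \left(8 - 1^{2} - 5\right) \left(-4 - 4\right) = -2 + \left(8 - 1 - 5\right) \left(-8\right) = -2 + 2 \left(-8\right) = -2 - 16 = -18$)
$v{\left(R \right)} = -18$
$\frac{s{\left(94 \right)}}{15013} - \frac{653}{v{\left(-136 \right)}} = - \frac{74}{15013} - \frac{653}{-18} = \left(-74\right) \frac{1}{15013} - - \frac{653}{18} = - \frac{74}{15013} + \frac{653}{18} = \frac{9802157}{270234}$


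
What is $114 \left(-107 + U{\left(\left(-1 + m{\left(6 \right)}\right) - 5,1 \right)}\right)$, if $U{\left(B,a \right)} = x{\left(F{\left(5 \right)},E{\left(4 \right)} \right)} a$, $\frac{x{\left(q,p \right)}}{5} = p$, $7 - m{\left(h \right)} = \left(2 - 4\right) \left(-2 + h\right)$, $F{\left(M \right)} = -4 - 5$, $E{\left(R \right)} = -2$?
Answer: $-13338$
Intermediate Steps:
$F{\left(M \right)} = -9$ ($F{\left(M \right)} = -4 - 5 = -9$)
$m{\left(h \right)} = 3 + 2 h$ ($m{\left(h \right)} = 7 - \left(2 - 4\right) \left(-2 + h\right) = 7 - - 2 \left(-2 + h\right) = 7 - \left(4 - 2 h\right) = 7 + \left(-4 + 2 h\right) = 3 + 2 h$)
$x{\left(q,p \right)} = 5 p$
$U{\left(B,a \right)} = - 10 a$ ($U{\left(B,a \right)} = 5 \left(-2\right) a = - 10 a$)
$114 \left(-107 + U{\left(\left(-1 + m{\left(6 \right)}\right) - 5,1 \right)}\right) = 114 \left(-107 - 10\right) = 114 \left(-117\right) = -13338$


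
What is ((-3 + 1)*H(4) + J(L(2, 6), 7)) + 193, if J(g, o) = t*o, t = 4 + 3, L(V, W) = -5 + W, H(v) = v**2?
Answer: 210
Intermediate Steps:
t = 7
J(g, o) = 7*o
((-3 + 1)*H(4) + J(L(2, 6), 7)) + 193 = ((-3 + 1)*4**2 + 7*7) + 193 = (-2*16 + 49) + 193 = (-32 + 49) + 193 = 17 + 193 = 210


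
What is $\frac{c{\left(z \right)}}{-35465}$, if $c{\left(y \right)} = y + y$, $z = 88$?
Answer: $- \frac{176}{35465} \approx -0.0049626$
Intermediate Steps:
$c{\left(y \right)} = 2 y$
$\frac{c{\left(z \right)}}{-35465} = \frac{2 \cdot 88}{-35465} = 176 \left(- \frac{1}{35465}\right) = - \frac{176}{35465}$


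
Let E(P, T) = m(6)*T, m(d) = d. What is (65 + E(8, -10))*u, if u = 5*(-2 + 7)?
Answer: 125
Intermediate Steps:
E(P, T) = 6*T
u = 25 (u = 5*5 = 25)
(65 + E(8, -10))*u = (65 + 6*(-10))*25 = (65 - 60)*25 = 5*25 = 125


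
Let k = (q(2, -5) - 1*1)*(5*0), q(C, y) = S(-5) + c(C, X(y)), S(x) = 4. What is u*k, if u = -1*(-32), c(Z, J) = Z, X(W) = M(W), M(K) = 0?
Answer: 0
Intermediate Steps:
X(W) = 0
q(C, y) = 4 + C
u = 32
k = 0 (k = ((4 + 2) - 1*1)*(5*0) = (6 - 1)*0 = 5*0 = 0)
u*k = 32*0 = 0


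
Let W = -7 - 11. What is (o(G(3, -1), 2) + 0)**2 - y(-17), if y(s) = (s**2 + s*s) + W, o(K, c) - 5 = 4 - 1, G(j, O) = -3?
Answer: -496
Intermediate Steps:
o(K, c) = 8 (o(K, c) = 5 + (4 - 1) = 5 + 3 = 8)
W = -18
y(s) = -18 + 2*s**2 (y(s) = (s**2 + s*s) - 18 = (s**2 + s**2) - 18 = 2*s**2 - 18 = -18 + 2*s**2)
(o(G(3, -1), 2) + 0)**2 - y(-17) = (8 + 0)**2 - (-18 + 2*(-17)**2) = 8**2 - (-18 + 2*289) = 64 - (-18 + 578) = 64 - 1*560 = 64 - 560 = -496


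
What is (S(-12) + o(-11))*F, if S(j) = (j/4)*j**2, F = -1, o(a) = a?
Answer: 443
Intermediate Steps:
S(j) = j**3/4 (S(j) = (j*(1/4))*j**2 = (j/4)*j**2 = j**3/4)
(S(-12) + o(-11))*F = ((1/4)*(-12)**3 - 11)*(-1) = ((1/4)*(-1728) - 11)*(-1) = (-432 - 11)*(-1) = -443*(-1) = 443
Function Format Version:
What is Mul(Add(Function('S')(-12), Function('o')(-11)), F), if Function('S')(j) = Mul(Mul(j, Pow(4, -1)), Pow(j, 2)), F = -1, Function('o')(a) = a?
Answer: 443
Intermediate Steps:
Function('S')(j) = Mul(Rational(1, 4), Pow(j, 3)) (Function('S')(j) = Mul(Mul(j, Rational(1, 4)), Pow(j, 2)) = Mul(Mul(Rational(1, 4), j), Pow(j, 2)) = Mul(Rational(1, 4), Pow(j, 3)))
Mul(Add(Function('S')(-12), Function('o')(-11)), F) = Mul(Add(Mul(Rational(1, 4), Pow(-12, 3)), -11), -1) = Mul(Add(Mul(Rational(1, 4), -1728), -11), -1) = Mul(Add(-432, -11), -1) = Mul(-443, -1) = 443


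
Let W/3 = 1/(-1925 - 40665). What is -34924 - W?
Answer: -1487413157/42590 ≈ -34924.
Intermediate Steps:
W = -3/42590 (W = 3/(-1925 - 40665) = 3/(-42590) = 3*(-1/42590) = -3/42590 ≈ -7.0439e-5)
-34924 - W = -34924 - 1*(-3/42590) = -34924 + 3/42590 = -1487413157/42590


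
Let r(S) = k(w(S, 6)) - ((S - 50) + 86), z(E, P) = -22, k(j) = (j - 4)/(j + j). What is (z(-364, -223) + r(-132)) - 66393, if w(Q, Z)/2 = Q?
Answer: -8754041/132 ≈ -66319.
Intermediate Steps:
w(Q, Z) = 2*Q
k(j) = (-4 + j)/(2*j) (k(j) = (-4 + j)/((2*j)) = (-4 + j)*(1/(2*j)) = (-4 + j)/(2*j))
r(S) = -36 - S + (-4 + 2*S)/(4*S) (r(S) = (-4 + 2*S)/(2*((2*S))) - ((S - 50) + 86) = (1/(2*S))*(-4 + 2*S)/2 - ((-50 + S) + 86) = (-4 + 2*S)/(4*S) - (36 + S) = (-4 + 2*S)/(4*S) + (-36 - S) = -36 - S + (-4 + 2*S)/(4*S))
(z(-364, -223) + r(-132)) - 66393 = (-22 + (-71/2 - 1*(-132) - 1/(-132))) - 66393 = (-22 + (-71/2 + 132 - 1*(-1/132))) - 66393 = (-22 + (-71/2 + 132 + 1/132)) - 66393 = (-22 + 12739/132) - 66393 = 9835/132 - 66393 = -8754041/132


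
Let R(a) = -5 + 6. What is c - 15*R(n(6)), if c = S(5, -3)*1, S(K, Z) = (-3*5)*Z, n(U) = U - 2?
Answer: 30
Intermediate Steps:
n(U) = -2 + U
S(K, Z) = -15*Z
R(a) = 1
c = 45 (c = -15*(-3)*1 = 45*1 = 45)
c - 15*R(n(6)) = 45 - 15*1 = 45 - 15 = 30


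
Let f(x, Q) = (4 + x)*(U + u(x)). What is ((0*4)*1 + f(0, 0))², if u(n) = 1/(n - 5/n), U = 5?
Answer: 400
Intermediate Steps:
f(x, Q) = (4 + x)*(5 + x/(-5 + x²))
((0*4)*1 + f(0, 0))² = ((0*4)*1 + (-100 - 21*0 + 5*0³ + 21*0²)/(-5 + 0²))² = (0*1 + (-100 + 0 + 5*0 + 21*0)/(-5 + 0))² = (0 + (-100 + 0 + 0 + 0)/(-5))² = (0 - ⅕*(-100))² = (0 + 20)² = 20² = 400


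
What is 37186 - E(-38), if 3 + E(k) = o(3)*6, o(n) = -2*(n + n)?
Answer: 37261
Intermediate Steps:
o(n) = -4*n
E(k) = -75 (E(k) = -3 - 4*3*6 = -3 - 12*6 = -3 - 72 = -75)
37186 - E(-38) = 37186 - 1*(-75) = 37186 + 75 = 37261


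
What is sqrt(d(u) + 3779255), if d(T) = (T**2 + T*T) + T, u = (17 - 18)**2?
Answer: sqrt(3779258) ≈ 1944.0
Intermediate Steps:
u = 1 (u = (-1)**2 = 1)
d(T) = T + 2*T**2 (d(T) = (T**2 + T**2) + T = 2*T**2 + T = T + 2*T**2)
sqrt(d(u) + 3779255) = sqrt(1*(1 + 2*1) + 3779255) = sqrt(1*(1 + 2) + 3779255) = sqrt(1*3 + 3779255) = sqrt(3 + 3779255) = sqrt(3779258)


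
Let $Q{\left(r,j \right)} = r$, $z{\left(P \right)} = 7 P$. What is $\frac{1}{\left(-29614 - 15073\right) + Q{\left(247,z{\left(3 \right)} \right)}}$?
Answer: $- \frac{1}{44440} \approx -2.2502 \cdot 10^{-5}$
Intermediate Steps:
$\frac{1}{\left(-29614 - 15073\right) + Q{\left(247,z{\left(3 \right)} \right)}} = \frac{1}{\left(-29614 - 15073\right) + 247} = \frac{1}{-44687 + 247} = \frac{1}{-44440} = - \frac{1}{44440}$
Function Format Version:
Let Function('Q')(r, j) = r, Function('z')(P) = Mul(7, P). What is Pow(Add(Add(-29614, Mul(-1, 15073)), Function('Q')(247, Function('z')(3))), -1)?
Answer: Rational(-1, 44440) ≈ -2.2502e-5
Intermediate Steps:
Pow(Add(Add(-29614, Mul(-1, 15073)), Function('Q')(247, Function('z')(3))), -1) = Pow(Add(Add(-29614, Mul(-1, 15073)), 247), -1) = Pow(Add(Add(-29614, -15073), 247), -1) = Pow(Add(-44687, 247), -1) = Pow(-44440, -1) = Rational(-1, 44440)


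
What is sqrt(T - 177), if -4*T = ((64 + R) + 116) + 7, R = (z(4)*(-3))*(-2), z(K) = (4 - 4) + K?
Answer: I*sqrt(919)/2 ≈ 15.158*I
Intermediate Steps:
z(K) = K (z(K) = 0 + K = K)
R = 24 (R = (4*(-3))*(-2) = -12*(-2) = 24)
T = -211/4 (T = -(((64 + 24) + 116) + 7)/4 = -((88 + 116) + 7)/4 = -(204 + 7)/4 = -1/4*211 = -211/4 ≈ -52.750)
sqrt(T - 177) = sqrt(-211/4 - 177) = sqrt(-919/4) = I*sqrt(919)/2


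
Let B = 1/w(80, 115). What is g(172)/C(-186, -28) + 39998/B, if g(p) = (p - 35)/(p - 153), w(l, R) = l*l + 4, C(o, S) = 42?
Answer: 204405459353/798 ≈ 2.5615e+8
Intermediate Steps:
w(l, R) = 4 + l² (w(l, R) = l² + 4 = 4 + l²)
g(p) = (-35 + p)/(-153 + p)
B = 1/6404 (B = 1/(4 + 80²) = 1/(4 + 6400) = 1/6404 ≈ 0.00015615)
g(172)/C(-186, -28) + 39998/B = ((-35 + 172)/(-153 + 172))/42 + 39998/(1/6404) = (137/19)*(1/42) + 39998*6404 = ((1/19)*137)*(1/42) + 256147192 = (137/19)*(1/42) + 256147192 = 137/798 + 256147192 = 204405459353/798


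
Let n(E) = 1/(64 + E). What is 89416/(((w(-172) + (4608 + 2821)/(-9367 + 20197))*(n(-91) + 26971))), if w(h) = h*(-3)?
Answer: 172014030/26808452797 ≈ 0.0064164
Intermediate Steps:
w(h) = -3*h
89416/(((w(-172) + (4608 + 2821)/(-9367 + 20197))*(n(-91) + 26971))) = 89416/(((-3*(-172) + (4608 + 2821)/(-9367 + 20197))*(1/(64 - 91) + 26971))) = 89416/(((516 + 7429/10830)*(1/(-27) + 26971))) = 89416/(((516 + 7429*(1/10830))*(-1/27 + 26971))) = 89416/(((516 + 391/570)*(728216/27))) = 89416/(((294511/570)*(728216/27))) = 89416/(107233811188/7695) = 89416*(7695/107233811188) = 172014030/26808452797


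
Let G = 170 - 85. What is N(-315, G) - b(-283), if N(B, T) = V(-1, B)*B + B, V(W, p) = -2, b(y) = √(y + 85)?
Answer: 315 - 3*I*√22 ≈ 315.0 - 14.071*I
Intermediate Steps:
b(y) = √(85 + y)
G = 85
N(B, T) = -B (N(B, T) = -2*B + B = -B)
N(-315, G) - b(-283) = -1*(-315) - √(85 - 283) = 315 - √(-198) = 315 - 3*I*√22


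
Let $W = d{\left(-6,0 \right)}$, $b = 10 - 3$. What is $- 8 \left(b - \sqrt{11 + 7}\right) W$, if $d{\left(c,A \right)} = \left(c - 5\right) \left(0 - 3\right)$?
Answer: $-1848 + 792 \sqrt{2} \approx -727.94$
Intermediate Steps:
$d{\left(c,A \right)} = 15 - 3 c$ ($d{\left(c,A \right)} = \left(-5 + c\right) \left(-3\right) = 15 - 3 c$)
$b = 7$
$W = 33$ ($W = 15 - -18 = 15 + 18 = 33$)
$- 8 \left(b - \sqrt{11 + 7}\right) W = - 8 \left(7 - \sqrt{11 + 7}\right) 33 = - 8 \left(7 - \sqrt{18}\right) 33 = - 8 \left(7 - 3 \sqrt{2}\right) 33 = \left(-56 + 24 \sqrt{2}\right) 33 = -1848 + 792 \sqrt{2}$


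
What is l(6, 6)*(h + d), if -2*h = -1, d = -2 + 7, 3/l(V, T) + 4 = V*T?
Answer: 33/64 ≈ 0.51563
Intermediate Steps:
l(V, T) = 3/(-4 + T*V) (l(V, T) = 3/(-4 + V*T) = 3/(-4 + T*V))
d = 5
h = ½ (h = -½*(-1) = ½ ≈ 0.50000)
l(6, 6)*(h + d) = (3/(-4 + 6*6))*(½ + 5) = (3/(-4 + 36))*(11/2) = (3/32)*(11/2) = 33/64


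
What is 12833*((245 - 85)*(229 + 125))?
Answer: 726861120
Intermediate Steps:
12833*((245 - 85)*(229 + 125)) = 12833*(160*354) = 12833*56640 = 726861120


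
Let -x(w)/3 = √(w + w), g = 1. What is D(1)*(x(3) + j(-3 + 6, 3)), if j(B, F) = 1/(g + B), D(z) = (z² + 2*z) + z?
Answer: 1 - 12*√6 ≈ -28.394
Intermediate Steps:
D(z) = z² + 3*z
x(w) = -3*√2*√w (x(w) = -3*√(w + w) = -3*√2*√w)
j(B, F) = 1/(1 + B)
D(1)*(x(3) + j(-3 + 6, 3)) = (1*(3 + 1))*(-3*√2*√3 + 1/(1 + (-3 + 6))) = (1*4)*(-3*√6 + 1/(1 + 3)) = 4*(-3*√6 + 1/4) = 4*(-3*√6 + ¼) = 4*(¼ - 3*√6) = 1 - 12*√6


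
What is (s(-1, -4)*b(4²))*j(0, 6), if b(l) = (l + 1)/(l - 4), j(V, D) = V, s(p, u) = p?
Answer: 0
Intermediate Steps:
b(l) = (1 + l)/(-4 + l)
(s(-1, -4)*b(4²))*j(0, 6) = -(1 + 4²)/(-4 + 4²)*0 = -(1 + 16)/(-4 + 16)*0 = -17/12*0 = 0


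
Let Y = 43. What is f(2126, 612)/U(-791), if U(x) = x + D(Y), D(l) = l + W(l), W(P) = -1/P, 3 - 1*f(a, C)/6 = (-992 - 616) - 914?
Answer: -130290/6433 ≈ -20.253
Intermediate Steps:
f(a, C) = 15150 (f(a, C) = 18 - 6*((-992 - 616) - 914) = 18 - 6*(-1608 - 914) = 18 - 6*(-2522) = 18 + 15132 = 15150)
D(l) = l - 1/l
U(x) = 1848/43 + x (U(x) = x + (43 - 1/43) = x + 1848/43 = 1848/43 + x)
f(2126, 612)/U(-791) = 15150/(1848/43 - 791) = 15150/(-32165/43) = 15150*(-43/32165) = -130290/6433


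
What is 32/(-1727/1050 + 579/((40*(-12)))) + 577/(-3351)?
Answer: -1829134169/160502847 ≈ -11.396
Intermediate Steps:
32/(-1727/1050 + 579/((40*(-12)))) + 577/(-3351) = 32/(-1727*1/1050 + 579/(-480)) + 577*(-1/3351) = 32/(-1727/1050 + 579*(-1/480)) - 577/3351 = 32/(-1727/1050 - 193/160) - 577/3351 = 32/(-47897/16800) - 577/3351 = 32*(-16800/47897) - 577/3351 = -537600/47897 - 577/3351 = -1829134169/160502847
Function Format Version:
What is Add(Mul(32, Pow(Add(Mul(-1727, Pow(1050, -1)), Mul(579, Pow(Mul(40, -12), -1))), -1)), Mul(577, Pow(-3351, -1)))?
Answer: Rational(-1829134169, 160502847) ≈ -11.396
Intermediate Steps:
Add(Mul(32, Pow(Add(Mul(-1727, Pow(1050, -1)), Mul(579, Pow(Mul(40, -12), -1))), -1)), Mul(577, Pow(-3351, -1))) = Add(Mul(32, Pow(Add(Mul(-1727, Rational(1, 1050)), Mul(579, Pow(-480, -1))), -1)), Mul(577, Rational(-1, 3351))) = Add(Mul(32, Pow(Add(Rational(-1727, 1050), Mul(579, Rational(-1, 480))), -1)), Rational(-577, 3351)) = Add(Mul(32, Pow(Add(Rational(-1727, 1050), Rational(-193, 160)), -1)), Rational(-577, 3351)) = Add(Mul(32, Pow(Rational(-47897, 16800), -1)), Rational(-577, 3351)) = Add(Mul(32, Rational(-16800, 47897)), Rational(-577, 3351)) = Add(Rational(-537600, 47897), Rational(-577, 3351)) = Rational(-1829134169, 160502847)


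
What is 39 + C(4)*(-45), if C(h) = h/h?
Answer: -6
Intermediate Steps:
C(h) = 1
39 + C(4)*(-45) = 39 + 1*(-45) = 39 - 45 = -6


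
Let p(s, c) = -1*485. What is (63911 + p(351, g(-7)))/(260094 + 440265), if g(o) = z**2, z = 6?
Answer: 1922/21223 ≈ 0.090562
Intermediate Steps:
g(o) = 36 (g(o) = 6**2 = 36)
p(s, c) = -485
(63911 + p(351, g(-7)))/(260094 + 440265) = (63911 - 485)/(260094 + 440265) = 63426/700359 = 63426*(1/700359) = 1922/21223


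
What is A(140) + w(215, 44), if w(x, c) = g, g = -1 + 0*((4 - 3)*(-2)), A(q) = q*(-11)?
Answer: -1541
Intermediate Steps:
A(q) = -11*q
g = -1 (g = -1 + 0*(1*(-2)) = -1 + 0*(-2) = -1 + 0 = -1)
w(x, c) = -1
A(140) + w(215, 44) = -11*140 - 1 = -1540 - 1 = -1541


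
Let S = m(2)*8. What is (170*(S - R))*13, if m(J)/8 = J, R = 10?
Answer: 260780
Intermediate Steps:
m(J) = 8*J
S = 128 (S = (8*2)*8 = 16*8 = 128)
(170*(S - R))*13 = (170*(128 - 1*10))*13 = (170*(128 - 10))*13 = (170*118)*13 = 20060*13 = 260780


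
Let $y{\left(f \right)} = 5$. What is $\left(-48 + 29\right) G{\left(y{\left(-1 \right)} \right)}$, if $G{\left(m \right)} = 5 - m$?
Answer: $0$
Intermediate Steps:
$\left(-48 + 29\right) G{\left(y{\left(-1 \right)} \right)} = \left(-48 + 29\right) \left(5 - 5\right) = - 19 \left(5 - 5\right) = \left(-19\right) 0 = 0$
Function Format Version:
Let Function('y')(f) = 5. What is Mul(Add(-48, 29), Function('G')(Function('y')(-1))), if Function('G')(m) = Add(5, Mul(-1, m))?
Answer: 0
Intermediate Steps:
Mul(Add(-48, 29), Function('G')(Function('y')(-1))) = Mul(Add(-48, 29), Add(5, Mul(-1, 5))) = Mul(-19, Add(5, -5)) = Mul(-19, 0) = 0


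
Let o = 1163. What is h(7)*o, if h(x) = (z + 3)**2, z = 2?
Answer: 29075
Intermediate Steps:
h(x) = 25 (h(x) = (2 + 3)**2 = 5**2 = 25)
h(7)*o = 25*1163 = 29075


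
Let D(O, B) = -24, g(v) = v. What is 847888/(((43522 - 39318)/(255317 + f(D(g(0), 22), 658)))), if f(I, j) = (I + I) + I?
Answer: 54104793140/1051 ≈ 5.1479e+7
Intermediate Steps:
f(I, j) = 3*I (f(I, j) = 2*I + I = 3*I)
847888/(((43522 - 39318)/(255317 + f(D(g(0), 22), 658)))) = 847888/(((43522 - 39318)/(255317 + 3*(-24)))) = 847888/((4204/(255317 - 72))) = 847888/((4204/255245)) = 847888/((4204*(1/255245))) = 847888/(4204/255245) = 847888*(255245/4204) = 54104793140/1051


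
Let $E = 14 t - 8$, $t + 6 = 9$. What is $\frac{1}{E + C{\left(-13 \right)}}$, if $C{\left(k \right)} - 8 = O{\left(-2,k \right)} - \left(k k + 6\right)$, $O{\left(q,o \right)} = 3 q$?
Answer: $- \frac{1}{139} \approx -0.0071942$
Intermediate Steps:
$t = 3$ ($t = -6 + 9 = 3$)
$E = 34$ ($E = 14 \cdot 3 - 8 = 42 - 8 = 34$)
$C{\left(k \right)} = -4 - k^{2}$ ($C{\left(k \right)} = 8 + \left(3 \left(-2\right) - \left(k k + 6\right)\right) = 8 - \left(12 + k^{2}\right) = -4 - k^{2}$)
$\frac{1}{E + C{\left(-13 \right)}} = \frac{1}{34 - 173} = \frac{1}{-139} = - \frac{1}{139}$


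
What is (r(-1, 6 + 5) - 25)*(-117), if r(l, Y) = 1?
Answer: 2808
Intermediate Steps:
(r(-1, 6 + 5) - 25)*(-117) = (1 - 25)*(-117) = -24*(-117) = 2808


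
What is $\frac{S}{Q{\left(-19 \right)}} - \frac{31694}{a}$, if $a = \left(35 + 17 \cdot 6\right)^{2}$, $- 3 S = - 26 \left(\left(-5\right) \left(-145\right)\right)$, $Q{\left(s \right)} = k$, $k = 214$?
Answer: $\frac{166724051}{6024849} \approx 27.673$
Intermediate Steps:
$Q{\left(s \right)} = 214$
$S = \frac{18850}{3}$ ($S = - \frac{\left(-26\right) \left(\left(-5\right) \left(-145\right)\right)}{3} = - \frac{\left(-26\right) 725}{3} = \left(- \frac{1}{3}\right) \left(-18850\right) = \frac{18850}{3} \approx 6283.3$)
$a = 18769$ ($a = \left(35 + 102\right)^{2} = 137^{2} = 18769$)
$\frac{S}{Q{\left(-19 \right)}} - \frac{31694}{a} = \frac{18850}{3 \cdot 214} - \frac{31694}{18769} = \frac{18850}{3} \cdot \frac{1}{214} - \frac{31694}{18769} = \frac{9425}{321} - \frac{31694}{18769} = \frac{166724051}{6024849}$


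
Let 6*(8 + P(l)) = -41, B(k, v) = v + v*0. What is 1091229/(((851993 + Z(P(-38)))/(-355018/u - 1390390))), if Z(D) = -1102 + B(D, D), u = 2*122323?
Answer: -1113556768470214146/624490352011 ≈ -1.7831e+6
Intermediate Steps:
B(k, v) = v (B(k, v) = v + 0 = v)
P(l) = -89/6 (P(l) = -8 + (⅙)*(-41) = -8 - 41/6 = -89/6)
u = 244646
Z(D) = -1102 + D
1091229/(((851993 + Z(P(-38)))/(-355018/u - 1390390))) = 1091229/(((851993 + (-1102 - 89/6))/(-355018/244646 - 1390390))) = 1091229/(((851993 - 6701/6)/(-355018*1/244646 - 1390390))) = 1091229/((5105257/(6*(-177509/122323 - 1390390)))) = 1091229/((5105257/(6*(-170076853479/122323)))) = 1091229/(((5105257/6)*(-122323/170076853479))) = 1091229/(-624490352011/1020461120874) = 1091229*(-1020461120874/624490352011) = -1113556768470214146/624490352011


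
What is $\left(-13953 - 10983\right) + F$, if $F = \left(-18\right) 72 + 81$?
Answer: $-26151$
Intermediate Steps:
$F = -1215$ ($F = -1296 + 81 = -1215$)
$\left(-13953 - 10983\right) + F = \left(-13953 - 10983\right) - 1215 = -24936 - 1215 = -26151$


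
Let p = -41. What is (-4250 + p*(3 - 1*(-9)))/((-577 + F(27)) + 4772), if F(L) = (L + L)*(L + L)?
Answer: -4742/7111 ≈ -0.66685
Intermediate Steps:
F(L) = 4*L**2 (F(L) = (2*L)*(2*L) = 4*L**2)
(-4250 + p*(3 - 1*(-9)))/((-577 + F(27)) + 4772) = (-4250 - 41*(3 - 1*(-9)))/((-577 + 4*27**2) + 4772) = (-4250 - 41*(3 + 9))/((-577 + 4*729) + 4772) = (-4250 - 41*12)/((-577 + 2916) + 4772) = (-4250 - 492)/(2339 + 4772) = -4742/7111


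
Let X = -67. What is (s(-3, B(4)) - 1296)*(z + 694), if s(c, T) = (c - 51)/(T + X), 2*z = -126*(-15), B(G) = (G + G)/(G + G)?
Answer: -2122803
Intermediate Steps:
B(G) = 1 (B(G) = (2*G)/((2*G)) = (2*G)*(1/(2*G)) = 1)
z = 945 (z = (-126*(-15))/2 = (½)*1890 = 945)
s(c, T) = (-51 + c)/(-67 + T) (s(c, T) = (c - 51)/(T - 67) = (-51 + c)/(-67 + T))
(s(-3, B(4)) - 1296)*(z + 694) = ((-51 - 3)/(-67 + 1) - 1296)*(945 + 694) = (-54/(-66) - 1296)*1639 = (-1/66*(-54) - 1296)*1639 = (9/11 - 1296)*1639 = -14247/11*1639 = -2122803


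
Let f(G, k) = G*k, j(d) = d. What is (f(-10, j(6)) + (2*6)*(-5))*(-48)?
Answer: 5760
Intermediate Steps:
(f(-10, j(6)) + (2*6)*(-5))*(-48) = (-10*6 + (2*6)*(-5))*(-48) = (-60 + 12*(-5))*(-48) = (-60 - 60)*(-48) = -120*(-48) = 5760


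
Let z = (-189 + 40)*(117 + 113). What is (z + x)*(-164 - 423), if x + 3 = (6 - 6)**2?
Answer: 20118251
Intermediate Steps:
x = -3 (x = -3 + (6 - 6)**2 = -3 + 0**2 = -3 + 0 = -3)
z = -34270 (z = -149*230 = -34270)
(z + x)*(-164 - 423) = (-34270 - 3)*(-164 - 423) = -34273*(-587) = 20118251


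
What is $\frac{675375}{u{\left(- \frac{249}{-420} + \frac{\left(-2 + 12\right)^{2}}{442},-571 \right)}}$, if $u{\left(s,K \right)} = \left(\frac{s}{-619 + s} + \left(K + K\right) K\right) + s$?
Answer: $\frac{133223219899997500}{128628647233972757} \approx 1.0357$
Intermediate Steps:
$u{\left(s,K \right)} = s + 2 K^{2} + \frac{s}{-619 + s}$ ($u{\left(s,K \right)} = \left(\frac{s}{-619 + s} + 2 K K\right) + s = \left(\frac{s}{-619 + s} + 2 K^{2}\right) + s = \left(2 K^{2} + \frac{s}{-619 + s}\right) + s = s + 2 K^{2} + \frac{s}{-619 + s}$)
$\frac{675375}{u{\left(- \frac{249}{-420} + \frac{\left(-2 + 12\right)^{2}}{442},-571 \right)}} = \frac{675375}{\frac{1}{-619 + \left(- \frac{249}{-420} + \frac{\left(-2 + 12\right)^{2}}{442}\right)} \left(\left(- \frac{249}{-420} + \frac{\left(-2 + 12\right)^{2}}{442}\right)^{2} - 1238 \left(-571\right)^{2} - 618 \left(- \frac{249}{-420} + \frac{\left(-2 + 12\right)^{2}}{442}\right) + 2 \left(- \frac{249}{-420} + \frac{\left(-2 + 12\right)^{2}}{442}\right) \left(-571\right)^{2}\right)} = \frac{675375}{\frac{1}{-619 + \left(\left(-249\right) \left(- \frac{1}{420}\right) + 10^{2} \cdot \frac{1}{442}\right)} \left(\left(\left(-249\right) \left(- \frac{1}{420}\right) + 10^{2} \cdot \frac{1}{442}\right)^{2} - 403638758 - 618 \left(\left(-249\right) \left(- \frac{1}{420}\right) + 10^{2} \cdot \frac{1}{442}\right) + 2 \left(\left(-249\right) \left(- \frac{1}{420}\right) + 10^{2} \cdot \frac{1}{442}\right) 326041\right)} = \frac{675375}{\frac{1}{-619 + \left(\frac{83}{140} + 100 \cdot \frac{1}{442}\right)} \left(\left(\frac{83}{140} + 100 \cdot \frac{1}{442}\right)^{2} - 403638758 - 618 \left(\frac{83}{140} + 100 \cdot \frac{1}{442}\right) + 2 \left(\frac{83}{140} + 100 \cdot \frac{1}{442}\right) 326041\right)} = \frac{675375}{\frac{1}{-619 + \left(\frac{83}{140} + \frac{50}{221}\right)} \left(\left(\frac{83}{140} + \frac{50}{221}\right)^{2} - 403638758 - 618 \left(\frac{83}{140} + \frac{50}{221}\right) + 2 \left(\frac{83}{140} + \frac{50}{221}\right) 326041\right)} = \frac{675375}{\frac{1}{-619 + \frac{25343}{30940}} \left(\left(\frac{25343}{30940}\right)^{2} - 403638758 - \frac{7830987}{15470} + 2 \cdot \frac{25343}{30940} \cdot 326041\right)} = \frac{675375}{\frac{1}{- \frac{19126517}{30940}} \left(\frac{642267649}{957283600} - 403638758 - \frac{7830987}{15470} + \frac{8262857063}{15470}\right)} = \frac{675375}{\left(- \frac{30940}{19126517}\right) \left(- \frac{385885941701918271}{957283600}\right)} = \frac{675375}{\frac{385885941701918271}{591774435980}} = 675375 \cdot \frac{591774435980}{385885941701918271} = \frac{133223219899997500}{128628647233972757}$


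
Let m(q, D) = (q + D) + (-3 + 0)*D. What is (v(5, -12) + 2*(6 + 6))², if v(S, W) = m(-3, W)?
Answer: 2025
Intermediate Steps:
m(q, D) = q - 2*D (m(q, D) = (D + q) - 3*D = q - 2*D)
v(S, W) = -3 - 2*W
(v(5, -12) + 2*(6 + 6))² = ((-3 - 2*(-12)) + 2*(6 + 6))² = ((-3 + 24) + 2*12)² = (21 + 24)² = 45² = 2025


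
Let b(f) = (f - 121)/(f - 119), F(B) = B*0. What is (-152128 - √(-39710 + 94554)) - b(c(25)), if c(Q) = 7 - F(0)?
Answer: -8519225/56 - 2*√13711 ≈ -1.5236e+5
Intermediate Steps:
F(B) = 0
c(Q) = 7 (c(Q) = 7 - 1*0 = 7 + 0 = 7)
b(f) = (-121 + f)/(-119 + f)
(-152128 - √(-39710 + 94554)) - b(c(25)) = (-152128 - √(-39710 + 94554)) - (-121 + 7)/(-119 + 7) = (-152128 - √54844) - (-114)/(-112) = (-152128 - 2*√13711) - (-1)*(-114)/112 = (-152128 - 2*√13711) - 1*57/56 = (-152128 - 2*√13711) - 57/56 = -8519225/56 - 2*√13711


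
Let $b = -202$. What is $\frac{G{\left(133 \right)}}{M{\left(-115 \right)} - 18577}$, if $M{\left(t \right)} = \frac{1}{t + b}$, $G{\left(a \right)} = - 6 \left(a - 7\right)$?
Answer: $\frac{39942}{981485} \approx 0.040695$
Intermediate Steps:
$G{\left(a \right)} = 42 - 6 a$ ($G{\left(a \right)} = - 6 \left(-7 + a\right) = 42 - 6 a$)
$M{\left(t \right)} = \frac{1}{-202 + t}$ ($M{\left(t \right)} = \frac{1}{t - 202} = \frac{1}{-202 + t}$)
$\frac{G{\left(133 \right)}}{M{\left(-115 \right)} - 18577} = \frac{42 - 798}{\frac{1}{-202 - 115} - 18577} = \frac{42 - 798}{\frac{1}{-317} - 18577} = - \frac{756}{- \frac{1}{317} - 18577} = - \frac{756}{- \frac{5888910}{317}} = \left(-756\right) \left(- \frac{317}{5888910}\right) = \frac{39942}{981485}$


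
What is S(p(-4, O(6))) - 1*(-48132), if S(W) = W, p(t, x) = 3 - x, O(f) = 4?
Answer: 48131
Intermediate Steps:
S(p(-4, O(6))) - 1*(-48132) = (3 - 1*4) - 1*(-48132) = (3 - 4) + 48132 = -1 + 48132 = 48131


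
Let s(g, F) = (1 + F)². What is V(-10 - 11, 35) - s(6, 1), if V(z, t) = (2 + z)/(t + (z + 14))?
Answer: -131/28 ≈ -4.6786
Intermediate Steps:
V(z, t) = (2 + z)/(14 + t + z) (V(z, t) = (2 + z)/(t + (14 + z)) = (2 + z)/(14 + t + z))
V(-10 - 11, 35) - s(6, 1) = (2 + (-10 - 11))/(14 + 35 + (-10 - 11)) - (1 + 1)² = (2 - 21)/(14 + 35 - 21) - 1*2² = -19/28 - 1*4 = (1/28)*(-19) - 4 = -19/28 - 4 = -131/28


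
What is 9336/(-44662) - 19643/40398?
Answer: -627225697/902127738 ≈ -0.69527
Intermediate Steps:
9336/(-44662) - 19643/40398 = 9336*(-1/44662) - 19643*1/40398 = -4668/22331 - 19643/40398 = -627225697/902127738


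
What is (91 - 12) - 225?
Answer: -146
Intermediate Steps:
(91 - 12) - 225 = 79 - 225 = -146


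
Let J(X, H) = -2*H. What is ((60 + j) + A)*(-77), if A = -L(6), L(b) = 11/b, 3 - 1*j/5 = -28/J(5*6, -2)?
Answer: -49973/6 ≈ -8328.8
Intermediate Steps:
j = 50 (j = 15 - (-140)/((-2*(-2))) = 15 - (-140)/4 = 15 - 5*(-7) = 15 + 35 = 50)
A = -11/6 ≈ -1.8333
((60 + j) + A)*(-77) = ((60 + 50) - 11/6)*(-77) = (110 - 11/6)*(-77) = (649/6)*(-77) = -49973/6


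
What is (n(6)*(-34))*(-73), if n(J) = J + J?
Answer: 29784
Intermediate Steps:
n(J) = 2*J
(n(6)*(-34))*(-73) = ((2*6)*(-34))*(-73) = (12*(-34))*(-73) = -408*(-73) = 29784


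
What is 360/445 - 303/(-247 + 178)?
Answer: 10645/2047 ≈ 5.2003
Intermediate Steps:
360/445 - 303/(-247 + 178) = 360*(1/445) - 303/(-69) = 72/89 - 303*(-1/69) = 72/89 + 101/23 = 10645/2047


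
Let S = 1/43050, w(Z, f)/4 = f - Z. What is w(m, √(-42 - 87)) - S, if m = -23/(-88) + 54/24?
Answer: -2378518/236775 + 4*I*√129 ≈ -10.045 + 45.431*I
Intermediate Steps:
m = 221/88 (m = -23*(-1/88) + 54*(1/24) = 23/88 + 9/4 = 221/88 ≈ 2.5114)
w(Z, f) = -4*Z + 4*f (w(Z, f) = 4*(f - Z) = -4*Z + 4*f)
S = 1/43050 ≈ 2.3229e-5
w(m, √(-42 - 87)) - S = (-4*221/88 + 4*√(-42 - 87)) - 1*1/43050 = (-221/22 + 4*√(-129)) - 1/43050 = (-221/22 + 4*(I*√129)) - 1/43050 = (-221/22 + 4*I*√129) - 1/43050 = -2378518/236775 + 4*I*√129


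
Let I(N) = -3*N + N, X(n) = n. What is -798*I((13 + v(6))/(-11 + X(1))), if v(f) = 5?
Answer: -14364/5 ≈ -2872.8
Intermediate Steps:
I(N) = -2*N
-798*I((13 + v(6))/(-11 + X(1))) = -(-1596)*(13 + 5)/(-11 + 1) = -(-1596)*18/(-10) = -(-1596)*18*(-1/10) = -(-1596)*(-9)/5 = -798*18/5 = -14364/5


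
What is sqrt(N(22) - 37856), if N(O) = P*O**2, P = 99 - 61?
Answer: 2*I*sqrt(4866) ≈ 139.51*I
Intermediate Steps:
P = 38
N(O) = 38*O**2
sqrt(N(22) - 37856) = sqrt(38*22**2 - 37856) = sqrt(38*484 - 37856) = sqrt(18392 - 37856) = sqrt(-19464) = 2*I*sqrt(4866)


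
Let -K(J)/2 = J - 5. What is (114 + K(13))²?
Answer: 9604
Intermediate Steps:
K(J) = 10 - 2*J (K(J) = -2*(J - 5) = -2*(-5 + J) = 10 - 2*J)
(114 + K(13))² = (114 + (10 - 2*13))² = (114 + (10 - 26))² = (114 - 16)² = 98² = 9604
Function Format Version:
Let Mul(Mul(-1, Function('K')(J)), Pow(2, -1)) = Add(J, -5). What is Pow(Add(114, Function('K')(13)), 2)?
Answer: 9604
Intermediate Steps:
Function('K')(J) = Add(10, Mul(-2, J)) (Function('K')(J) = Mul(-2, Add(J, -5)) = Mul(-2, Add(-5, J)) = Add(10, Mul(-2, J)))
Pow(Add(114, Function('K')(13)), 2) = Pow(Add(114, Add(10, Mul(-2, 13))), 2) = Pow(Add(114, Add(10, -26)), 2) = Pow(Add(114, -16), 2) = Pow(98, 2) = 9604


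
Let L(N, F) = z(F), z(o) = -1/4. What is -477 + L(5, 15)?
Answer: -1909/4 ≈ -477.25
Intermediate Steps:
z(o) = -1/4 (z(o) = -1*1/4 = -1/4)
L(N, F) = -1/4
-477 + L(5, 15) = -477 - 1/4 = -1909/4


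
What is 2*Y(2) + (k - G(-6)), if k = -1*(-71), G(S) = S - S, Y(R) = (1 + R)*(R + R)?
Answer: 95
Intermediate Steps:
Y(R) = 2*R*(1 + R) (Y(R) = (1 + R)*(2*R) = 2*R*(1 + R))
G(S) = 0
k = 71
2*Y(2) + (k - G(-6)) = 2*(2*2*(1 + 2)) + (71 - 1*0) = 2*(2*2*3) + (71 + 0) = 2*12 + 71 = 24 + 71 = 95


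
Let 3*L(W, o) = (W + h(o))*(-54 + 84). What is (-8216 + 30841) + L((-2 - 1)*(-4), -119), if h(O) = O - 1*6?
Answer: 21495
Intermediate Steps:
h(O) = -6 + O (h(O) = O - 6 = -6 + O)
L(W, o) = -60 + 10*W + 10*o (L(W, o) = ((W + (-6 + o))*(-54 + 84))/3 = ((-6 + W + o)*30)/3 = (-180 + 30*W + 30*o)/3 = -60 + 10*W + 10*o)
(-8216 + 30841) + L((-2 - 1)*(-4), -119) = (-8216 + 30841) + (-60 + 10*((-2 - 1)*(-4)) + 10*(-119)) = 22625 + (-60 + 10*(-3*(-4)) - 1190) = 22625 + (-60 + 10*12 - 1190) = 22625 + (-60 + 120 - 1190) = 22625 - 1130 = 21495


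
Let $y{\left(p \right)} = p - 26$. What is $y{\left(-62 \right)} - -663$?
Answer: $575$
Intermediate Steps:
$y{\left(p \right)} = -26 + p$
$y{\left(-62 \right)} - -663 = \left(-26 - 62\right) - -663 = -88 + 663 = 575$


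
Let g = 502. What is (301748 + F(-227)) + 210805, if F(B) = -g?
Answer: 512051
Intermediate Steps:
F(B) = -502 (F(B) = -1*502 = -502)
(301748 + F(-227)) + 210805 = (301748 - 502) + 210805 = 301246 + 210805 = 512051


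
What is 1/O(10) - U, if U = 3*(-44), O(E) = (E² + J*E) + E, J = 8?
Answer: 25081/190 ≈ 132.01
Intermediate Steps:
O(E) = E² + 9*E (O(E) = (E² + 8*E) + E = E² + 9*E)
U = -132
1/O(10) - U = 1/(10*(9 + 10)) - 1*(-132) = 1/(10*19) + 132 = 1/190 + 132 = 25081/190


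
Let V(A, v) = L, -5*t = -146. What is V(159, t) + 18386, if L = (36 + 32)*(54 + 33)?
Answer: 24302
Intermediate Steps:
t = 146/5 (t = -⅕*(-146) = 146/5 ≈ 29.200)
L = 5916 (L = 68*87 = 5916)
V(A, v) = 5916
V(159, t) + 18386 = 5916 + 18386 = 24302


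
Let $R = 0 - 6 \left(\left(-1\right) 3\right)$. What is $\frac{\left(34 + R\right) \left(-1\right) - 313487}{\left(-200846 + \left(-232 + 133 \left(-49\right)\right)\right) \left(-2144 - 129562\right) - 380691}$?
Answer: $- \frac{104513}{9113708793} \approx -1.1468 \cdot 10^{-5}$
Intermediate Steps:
$R = 18$ ($R = 0 - -18 = 0 + 18 = 18$)
$\frac{\left(34 + R\right) \left(-1\right) - 313487}{\left(-200846 + \left(-232 + 133 \left(-49\right)\right)\right) \left(-2144 - 129562\right) - 380691} = \frac{\left(34 + 18\right) \left(-1\right) - 313487}{\left(-200846 + \left(-232 + 133 \left(-49\right)\right)\right) \left(-2144 - 129562\right) - 380691} = \frac{52 \left(-1\right) - 313487}{\left(-200846 - 6749\right) \left(-131706\right) - 380691} = \frac{-52 - 313487}{\left(-200846 - 6749\right) \left(-131706\right) - 380691} = - \frac{313539}{\left(-207595\right) \left(-131706\right) - 380691} = - \frac{313539}{27341507070 - 380691} = - \frac{313539}{27341126379} = \left(-313539\right) \frac{1}{27341126379} = - \frac{104513}{9113708793}$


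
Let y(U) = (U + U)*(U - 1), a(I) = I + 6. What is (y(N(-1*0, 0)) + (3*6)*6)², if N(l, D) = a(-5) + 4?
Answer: 21904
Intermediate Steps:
a(I) = 6 + I
N(l, D) = 5 (N(l, D) = (6 - 5) + 4 = 1 + 4 = 5)
y(U) = 2*U*(-1 + U) (y(U) = (2*U)*(-1 + U) = 2*U*(-1 + U))
(y(N(-1*0, 0)) + (3*6)*6)² = (2*5*(-1 + 5) + (3*6)*6)² = (2*5*4 + 18*6)² = (40 + 108)² = 148² = 21904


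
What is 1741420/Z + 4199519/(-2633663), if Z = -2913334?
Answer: -8410457453903/3836369981221 ≈ -2.1923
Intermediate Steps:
1741420/Z + 4199519/(-2633663) = 1741420/(-2913334) + 4199519/(-2633663) = 1741420*(-1/2913334) + 4199519*(-1/2633663) = -870710/1456667 - 4199519/2633663 = -8410457453903/3836369981221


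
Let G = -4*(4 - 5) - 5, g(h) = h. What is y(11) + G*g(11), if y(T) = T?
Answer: 0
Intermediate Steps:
G = -1 (G = -4*(-1) - 5 = 4 - 5 = -1)
y(11) + G*g(11) = 11 - 1*11 = 11 - 11 = 0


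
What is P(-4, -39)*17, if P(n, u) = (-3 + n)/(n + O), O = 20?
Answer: -119/16 ≈ -7.4375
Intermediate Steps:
P(n, u) = (-3 + n)/(20 + n) (P(n, u) = (-3 + n)/(n + 20) = (-3 + n)/(20 + n))
P(-4, -39)*17 = ((-3 - 4)/(20 - 4))*17 = (-7/16)*17 = ((1/16)*(-7))*17 = -7/16*17 = -119/16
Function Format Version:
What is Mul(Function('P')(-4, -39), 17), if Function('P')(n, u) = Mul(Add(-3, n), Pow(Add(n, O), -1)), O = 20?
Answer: Rational(-119, 16) ≈ -7.4375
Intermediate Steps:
Function('P')(n, u) = Mul(Pow(Add(20, n), -1), Add(-3, n)) (Function('P')(n, u) = Mul(Add(-3, n), Pow(Add(n, 20), -1)) = Mul(Add(-3, n), Pow(Add(20, n), -1)) = Mul(Pow(Add(20, n), -1), Add(-3, n)))
Mul(Function('P')(-4, -39), 17) = Mul(Mul(Pow(Add(20, -4), -1), Add(-3, -4)), 17) = Mul(Mul(Pow(16, -1), -7), 17) = Mul(Mul(Rational(1, 16), -7), 17) = Mul(Rational(-7, 16), 17) = Rational(-119, 16)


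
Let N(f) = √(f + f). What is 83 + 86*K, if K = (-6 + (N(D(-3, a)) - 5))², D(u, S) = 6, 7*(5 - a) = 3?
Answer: 11521 - 3784*√3 ≈ 4966.9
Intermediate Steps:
a = 32/7 (a = 5 - ⅐*3 = 5 - 3/7 = 32/7 ≈ 4.5714)
N(f) = √2*√f (N(f) = √(2*f) = √2*√f)
K = (-11 + 2*√3)² (K = (-6 + (√2*√6 - 5))² = (-6 + (2*√3 - 5))² = (-6 + (-5 + 2*√3))² = (-11 + 2*√3)² ≈ 56.790)
83 + 86*K = 83 + 86*(133 - 44*√3) = 83 + (11438 - 3784*√3) = 11521 - 3784*√3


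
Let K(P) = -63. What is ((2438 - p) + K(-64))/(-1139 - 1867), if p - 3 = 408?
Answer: -982/1503 ≈ -0.65336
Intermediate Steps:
p = 411 (p = 3 + 408 = 411)
((2438 - p) + K(-64))/(-1139 - 1867) = ((2438 - 1*411) - 63)/(-1139 - 1867) = ((2438 - 411) - 63)/(-3006) = (2027 - 63)*(-1/3006) = 1964*(-1/3006) = -982/1503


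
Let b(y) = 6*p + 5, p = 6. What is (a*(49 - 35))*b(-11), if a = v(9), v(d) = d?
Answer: 5166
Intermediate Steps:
a = 9
b(y) = 41 (b(y) = 6*6 + 5 = 36 + 5 = 41)
(a*(49 - 35))*b(-11) = (9*(49 - 35))*41 = (9*14)*41 = 126*41 = 5166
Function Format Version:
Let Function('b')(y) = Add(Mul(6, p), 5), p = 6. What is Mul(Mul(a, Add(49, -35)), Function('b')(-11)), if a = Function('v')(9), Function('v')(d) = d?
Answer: 5166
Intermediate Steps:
a = 9
Function('b')(y) = 41 (Function('b')(y) = Add(Mul(6, 6), 5) = Add(36, 5) = 41)
Mul(Mul(a, Add(49, -35)), Function('b')(-11)) = Mul(Mul(9, Add(49, -35)), 41) = Mul(Mul(9, 14), 41) = Mul(126, 41) = 5166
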